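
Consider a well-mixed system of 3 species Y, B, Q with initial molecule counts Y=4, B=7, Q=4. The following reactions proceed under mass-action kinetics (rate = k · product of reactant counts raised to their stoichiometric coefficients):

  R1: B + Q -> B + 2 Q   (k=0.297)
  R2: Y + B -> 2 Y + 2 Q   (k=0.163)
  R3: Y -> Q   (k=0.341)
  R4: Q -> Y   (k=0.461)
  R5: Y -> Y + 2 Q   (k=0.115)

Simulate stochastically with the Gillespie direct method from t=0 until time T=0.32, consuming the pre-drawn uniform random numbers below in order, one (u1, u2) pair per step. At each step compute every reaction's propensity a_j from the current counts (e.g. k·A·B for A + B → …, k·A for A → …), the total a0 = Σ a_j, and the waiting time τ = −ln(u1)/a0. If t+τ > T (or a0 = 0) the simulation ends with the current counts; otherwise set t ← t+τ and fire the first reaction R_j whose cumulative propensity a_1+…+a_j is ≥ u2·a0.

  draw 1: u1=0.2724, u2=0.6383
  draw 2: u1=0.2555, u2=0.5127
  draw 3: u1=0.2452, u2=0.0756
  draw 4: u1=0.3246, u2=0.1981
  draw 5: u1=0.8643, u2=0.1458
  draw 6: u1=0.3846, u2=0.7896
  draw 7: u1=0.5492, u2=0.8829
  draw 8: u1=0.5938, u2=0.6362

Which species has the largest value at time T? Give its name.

Dominant species at T: Q

t=0.000: Y=4 B=7 Q=4
Draw 1: a1=8.316, a2=4.564, a3=1.364, a4=1.844, a5=0.460, a0=16.548; τ=−ln(0.2724)/16.548=0.079 → t=0.079; u2·a0=0.6383·16.548=10.563; a1=8.316 < 10.563 ≤ a1+a2=12.880 → R2 fires; Y=5 B=6 Q=6
Draw 2: a1=10.692, a2=4.890, a3=1.705, a4=2.766, a5=0.575, a0=20.628; τ=−ln(0.2555)/20.628=0.066 → t=0.145; u2·a0=0.5127·20.628=10.576 ≤ a1=10.692 → R1 fires; Y=5 B=6 Q=7
Draw 3: a1=12.474, a2=4.890, a3=1.705, a4=3.227, a5=0.575, a0=22.871; τ=−ln(0.2452)/22.871=0.061 → t=0.206; u2·a0=0.0756·22.871=1.729 ≤ a1=12.474 → R1 fires; Y=5 B=6 Q=8
Draw 4: a1=14.256, a2=4.890, a3=1.705, a4=3.688, a5=0.575, a0=25.114; τ=−ln(0.3246)/25.114=0.045 → t=0.251; u2·a0=0.1981·25.114=4.975 ≤ a1=14.256 → R1 fires; Y=5 B=6 Q=9
Draw 5: a1=16.038, a2=4.890, a3=1.705, a4=4.149, a5=0.575, a0=27.357; τ=−ln(0.8643)/27.357=0.005 → t=0.256; u2·a0=0.1458·27.357=3.989 ≤ a1=16.038 → R1 fires; Y=5 B=6 Q=10
Draw 6: a1=17.820, a2=4.890, a3=1.705, a4=4.610, a5=0.575, a0=29.600; τ=−ln(0.3846)/29.600=0.032 → t=0.289; u2·a0=0.7896·29.600=23.372; a1+a2=22.710 < 23.372 ≤ a1+…+a3=24.415 → R3 fires; Y=4 B=6 Q=11
Draw 7: a1=19.602, a2=3.912, a3=1.364, a4=5.071, a5=0.460, a0=30.409; τ=−ln(0.5492)/30.409=0.020 → t=0.308; u2·a0=0.8829·30.409=26.848; a1+…+a3=24.878 < 26.848 ≤ a1+…+a4=29.949 → R4 fires; Y=5 B=6 Q=10
Draw 8: a1=17.820, a2=4.890, a3=1.705, a4=4.610, a5=0.575, a0=29.600; τ=−ln(0.5938)/29.600=0.018 → t=0.326 > T=0.32: stop.
At T=0.32: Y=5 B=6 Q=10; the largest is Q.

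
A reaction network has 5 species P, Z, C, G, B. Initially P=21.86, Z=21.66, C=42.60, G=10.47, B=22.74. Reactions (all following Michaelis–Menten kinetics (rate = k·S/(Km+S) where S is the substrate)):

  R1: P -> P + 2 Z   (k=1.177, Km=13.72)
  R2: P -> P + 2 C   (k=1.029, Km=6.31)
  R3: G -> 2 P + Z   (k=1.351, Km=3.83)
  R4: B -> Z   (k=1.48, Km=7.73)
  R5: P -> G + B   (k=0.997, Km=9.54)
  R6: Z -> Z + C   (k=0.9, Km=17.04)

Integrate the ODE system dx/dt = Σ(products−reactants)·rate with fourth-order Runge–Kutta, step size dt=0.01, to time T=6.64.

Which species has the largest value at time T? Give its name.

Dominant species at T: C

RK4 with dt=0.01: 664 steps to T=6.64. Trajectory (selected grid times):
t=0.00: P=21.86 Z=21.66 C=42.60 G=10.47 B=22.74
t=0.74: P=22.80 Z=24.28 C=44.17 G=10.26 B=22.44
t=1.48: P=23.73 Z=26.92 C=45.77 G=10.05 B=22.15
t=2.21: P=24.63 Z=29.53 C=47.37 G=9.86 B=21.87
t=2.95: P=25.54 Z=32.18 C=49.01 G=9.68 B=21.60
t=3.69: P=26.43 Z=34.84 C=50.68 G=9.51 B=21.33
t=4.43: P=27.30 Z=37.51 C=52.37 G=9.34 B=21.08
t=5.16: P=28.16 Z=40.14 C=54.05 G=9.18 B=20.83
t=5.90: P=29.01 Z=42.82 C=55.77 G=9.03 B=20.58
t=6.64: P=29.85 Z=45.50 C=57.50 G=8.89 B=20.35
At T=6.64: P=29.85 Z=45.50 C=57.50 G=8.89 B=20.35; the largest is C.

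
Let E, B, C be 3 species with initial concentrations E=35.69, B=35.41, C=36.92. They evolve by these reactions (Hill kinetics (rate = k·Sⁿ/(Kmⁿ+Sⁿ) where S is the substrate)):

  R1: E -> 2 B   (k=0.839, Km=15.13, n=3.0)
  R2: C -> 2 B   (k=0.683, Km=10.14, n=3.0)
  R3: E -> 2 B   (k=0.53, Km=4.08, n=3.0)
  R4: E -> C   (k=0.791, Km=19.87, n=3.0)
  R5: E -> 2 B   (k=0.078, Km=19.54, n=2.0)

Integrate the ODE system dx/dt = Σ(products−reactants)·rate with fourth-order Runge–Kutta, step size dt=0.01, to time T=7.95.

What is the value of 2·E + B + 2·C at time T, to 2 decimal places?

Check how each reaction changes W = 2·E + B + 2·C (weight of products minus weight of reactants):
R1: E -> 2 B: (1·2) − (2·1) = 2 − 2 = 0
R2: C -> 2 B: (1·2) − (2·1) = 2 − 2 = 0
R3: E -> 2 B: (1·2) − (2·1) = 2 − 2 = 0
R4: E -> C: (2·1) − (2·1) = 2 − 2 = 0
R5: E -> 2 B: (1·2) − (2·1) = 2 − 2 = 0
Every reaction leaves W unchanged, so W is conserved and no simulation is needed: W(T) = W(0) = 2·35.69 + 35.41 + 2·36.92 = 180.63

Value at T = 180.63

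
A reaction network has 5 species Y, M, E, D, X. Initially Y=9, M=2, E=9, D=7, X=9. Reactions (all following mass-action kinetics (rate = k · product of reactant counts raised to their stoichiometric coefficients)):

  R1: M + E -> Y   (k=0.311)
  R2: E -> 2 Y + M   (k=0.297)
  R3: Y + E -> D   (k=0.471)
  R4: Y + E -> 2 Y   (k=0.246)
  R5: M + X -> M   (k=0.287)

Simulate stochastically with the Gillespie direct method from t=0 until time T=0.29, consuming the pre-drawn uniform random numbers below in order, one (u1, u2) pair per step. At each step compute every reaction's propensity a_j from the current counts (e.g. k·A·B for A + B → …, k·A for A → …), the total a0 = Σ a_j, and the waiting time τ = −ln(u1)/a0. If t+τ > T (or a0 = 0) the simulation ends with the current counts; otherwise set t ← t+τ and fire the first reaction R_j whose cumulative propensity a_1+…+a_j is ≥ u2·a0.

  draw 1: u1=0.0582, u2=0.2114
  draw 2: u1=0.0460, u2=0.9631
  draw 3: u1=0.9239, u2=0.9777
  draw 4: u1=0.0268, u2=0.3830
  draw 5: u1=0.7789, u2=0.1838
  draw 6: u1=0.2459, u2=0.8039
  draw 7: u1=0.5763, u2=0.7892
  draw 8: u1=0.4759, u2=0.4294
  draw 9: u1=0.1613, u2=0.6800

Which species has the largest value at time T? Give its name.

t=0.000: Y=9 M=2 E=9 D=7 X=9
Draw 1: a1=5.598, a2=2.673, a3=38.151, a4=19.926, a5=5.166, a0=71.514; τ=−ln(0.0582)/71.514=0.040 → t=0.040; u2·a0=0.2114·71.514=15.118; a1+a2=8.271 < 15.118 ≤ a1+…+a3=46.422 → R3 fires; Y=8 M=2 E=8 D=8 X=9
Draw 2: a1=4.976, a2=2.376, a3=30.144, a4=15.744, a5=5.166, a0=58.406; τ=−ln(0.0460)/58.406=0.053 → t=0.092; u2·a0=0.9631·58.406=56.251; a1+…+a4=53.240 < 56.251 ≤ a1+…+a5=58.406 → R5 fires; Y=8 M=2 E=8 D=8 X=8
Draw 3: a1=4.976, a2=2.376, a3=30.144, a4=15.744, a5=4.592, a0=57.832; τ=−ln(0.9239)/57.832=0.001 → t=0.094; u2·a0=0.9777·57.832=56.542; a1+…+a4=53.240 < 56.542 ≤ a1+…+a5=57.832 → R5 fires; Y=8 M=2 E=8 D=8 X=7
Draw 4: a1=4.976, a2=2.376, a3=30.144, a4=15.744, a5=4.018, a0=57.258; τ=−ln(0.0268)/57.258=0.063 → t=0.157; u2·a0=0.3830·57.258=21.930; a1+a2=7.352 < 21.930 ≤ a1+…+a3=37.496 → R3 fires; Y=7 M=2 E=7 D=9 X=7
Draw 5: a1=4.354, a2=2.079, a3=23.079, a4=12.054, a5=4.018, a0=45.584; τ=−ln(0.7789)/45.584=0.005 → t=0.163; u2·a0=0.1838·45.584=8.378; a1+a2=6.433 < 8.378 ≤ a1+…+a3=29.512 → R3 fires; Y=6 M=2 E=6 D=10 X=7
Draw 6: a1=3.732, a2=1.782, a3=16.956, a4=8.856, a5=4.018, a0=35.344; τ=−ln(0.2459)/35.344=0.040 → t=0.202; u2·a0=0.8039·35.344=28.413; a1+…+a3=22.470 < 28.413 ≤ a1+…+a4=31.326 → R4 fires; Y=7 M=2 E=5 D=10 X=7
Draw 7: a1=3.110, a2=1.485, a3=16.485, a4=8.610, a5=4.018, a0=33.708; τ=−ln(0.5763)/33.708=0.016 → t=0.219; u2·a0=0.7892·33.708=26.602; a1+…+a3=21.080 < 26.602 ≤ a1+…+a4=29.690 → R4 fires; Y=8 M=2 E=4 D=10 X=7
Draw 8: a1=2.488, a2=1.188, a3=15.072, a4=7.872, a5=4.018, a0=30.638; τ=−ln(0.4759)/30.638=0.024 → t=0.243; u2·a0=0.4294·30.638=13.156; a1+a2=3.676 < 13.156 ≤ a1+…+a3=18.748 → R3 fires; Y=7 M=2 E=3 D=11 X=7
Draw 9: a1=1.866, a2=0.891, a3=9.891, a4=5.166, a5=4.018, a0=21.832; τ=−ln(0.1613)/21.832=0.084 → t=0.326 > T=0.29: stop.
At T=0.29: Y=7 M=2 E=3 D=11 X=7; the largest is D.

Dominant species at T: D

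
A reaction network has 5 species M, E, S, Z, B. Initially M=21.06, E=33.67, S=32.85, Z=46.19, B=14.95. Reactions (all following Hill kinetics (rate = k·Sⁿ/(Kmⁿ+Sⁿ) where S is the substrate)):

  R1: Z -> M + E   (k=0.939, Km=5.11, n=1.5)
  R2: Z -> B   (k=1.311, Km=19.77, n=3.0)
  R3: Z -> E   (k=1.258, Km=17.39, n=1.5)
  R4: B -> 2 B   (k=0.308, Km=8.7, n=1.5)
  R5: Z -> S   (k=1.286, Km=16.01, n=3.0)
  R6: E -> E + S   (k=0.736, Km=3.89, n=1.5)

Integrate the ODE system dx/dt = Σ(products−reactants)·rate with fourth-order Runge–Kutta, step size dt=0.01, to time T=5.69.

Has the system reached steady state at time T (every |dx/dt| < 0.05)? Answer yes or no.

Steady state at T: no

RK4 with dt=0.01: 569 steps to T=5.69. Trajectory (selected grid times):
t=0.00: M=21.06 E=33.67 S=32.85 Z=46.19 B=14.95
t=0.63: M=21.63 E=34.88 S=34.07 Z=43.45 B=15.85
t=1.26: M=22.20 E=36.07 S=35.29 Z=40.74 B=16.73
t=1.90: M=22.77 E=37.27 S=36.51 Z=38.02 B=17.62
t=2.53: M=23.33 E=38.43 S=37.71 Z=35.40 B=18.48
t=3.16: M=23.89 E=39.57 S=38.89 Z=32.84 B=19.32
t=3.79: M=24.45 E=40.69 S=40.06 Z=30.34 B=20.14
t=4.43: M=25.01 E=41.80 S=41.22 Z=27.89 B=20.93
t=5.06: M=25.55 E=42.86 S=42.34 Z=25.57 B=21.67
t=5.69: M=26.09 E=43.90 S=43.42 Z=23.36 B=22.37
Rates at T: R1=0.8518, R2=0.8162, R3=0.7660, R4=0.2479, R5=0.9728, R6=0.7171
dx/dt at T (Σ net stoichiometry × rate): M=+0.8518, E=+1.6178, S=+1.6899, Z=-3.4068, B=+1.0641
Largest |dx/dt| is |-3.4068| (Z) ≥ 0.05 → not steady.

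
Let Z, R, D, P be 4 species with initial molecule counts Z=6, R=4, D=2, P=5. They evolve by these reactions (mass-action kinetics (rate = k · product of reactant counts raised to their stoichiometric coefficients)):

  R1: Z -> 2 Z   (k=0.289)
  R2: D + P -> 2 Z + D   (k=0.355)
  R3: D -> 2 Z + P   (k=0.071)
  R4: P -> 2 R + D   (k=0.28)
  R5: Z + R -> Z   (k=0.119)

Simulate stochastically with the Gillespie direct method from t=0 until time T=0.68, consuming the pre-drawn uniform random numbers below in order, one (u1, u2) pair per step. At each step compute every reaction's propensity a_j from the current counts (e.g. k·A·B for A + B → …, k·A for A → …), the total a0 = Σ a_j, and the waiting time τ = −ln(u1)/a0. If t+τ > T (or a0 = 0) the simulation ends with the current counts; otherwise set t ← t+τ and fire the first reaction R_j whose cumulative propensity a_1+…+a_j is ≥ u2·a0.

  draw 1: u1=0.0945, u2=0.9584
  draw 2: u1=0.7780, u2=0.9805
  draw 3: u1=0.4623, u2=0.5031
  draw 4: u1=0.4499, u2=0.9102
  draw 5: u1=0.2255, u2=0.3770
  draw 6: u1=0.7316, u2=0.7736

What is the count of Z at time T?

t=0.000: Z=6 R=4 D=2 P=5
Draw 1: a1=1.734, a2=3.550, a3=0.142, a4=1.400, a5=2.856, a0=9.682; τ=−ln(0.0945)/9.682=0.244 → t=0.244; u2·a0=0.9584·9.682=9.279; a1+…+a4=6.826 < 9.279 ≤ a1+…+a5=9.682 → R5 fires; Z=6 R=3 D=2 P=5
Draw 2: a1=1.734, a2=3.550, a3=0.142, a4=1.400, a5=2.142, a0=8.968; τ=−ln(0.7780)/8.968=0.028 → t=0.272; u2·a0=0.9805·8.968=8.793; a1+…+a4=6.826 < 8.793 ≤ a1+…+a5=8.968 → R5 fires; Z=6 R=2 D=2 P=5
Draw 3: a1=1.734, a2=3.550, a3=0.142, a4=1.400, a5=1.428, a0=8.254; τ=−ln(0.4623)/8.254=0.093 → t=0.365; u2·a0=0.5031·8.254=4.153; a1=1.734 < 4.153 ≤ a1+a2=5.284 → R2 fires; Z=8 R=2 D=2 P=4
Draw 4: a1=2.312, a2=2.840, a3=0.142, a4=1.120, a5=1.904, a0=8.318; τ=−ln(0.4499)/8.318=0.096 → t=0.461; u2·a0=0.9102·8.318=7.571; a1+…+a4=6.414 < 7.571 ≤ a1+…+a5=8.318 → R5 fires; Z=8 R=1 D=2 P=4
Draw 5: a1=2.312, a2=2.840, a3=0.142, a4=1.120, a5=0.952, a0=7.366; τ=−ln(0.2255)/7.366=0.202 → t=0.663; u2·a0=0.3770·7.366=2.777; a1=2.312 < 2.777 ≤ a1+a2=5.152 → R2 fires; Z=10 R=1 D=2 P=3
Draw 6: a1=2.890, a2=2.130, a3=0.142, a4=0.840, a5=1.190, a0=7.192; τ=−ln(0.7316)/7.192=0.043 → t=0.707 > T=0.68: stop.
Read off Z at T=0.68: 10

Z at T = 10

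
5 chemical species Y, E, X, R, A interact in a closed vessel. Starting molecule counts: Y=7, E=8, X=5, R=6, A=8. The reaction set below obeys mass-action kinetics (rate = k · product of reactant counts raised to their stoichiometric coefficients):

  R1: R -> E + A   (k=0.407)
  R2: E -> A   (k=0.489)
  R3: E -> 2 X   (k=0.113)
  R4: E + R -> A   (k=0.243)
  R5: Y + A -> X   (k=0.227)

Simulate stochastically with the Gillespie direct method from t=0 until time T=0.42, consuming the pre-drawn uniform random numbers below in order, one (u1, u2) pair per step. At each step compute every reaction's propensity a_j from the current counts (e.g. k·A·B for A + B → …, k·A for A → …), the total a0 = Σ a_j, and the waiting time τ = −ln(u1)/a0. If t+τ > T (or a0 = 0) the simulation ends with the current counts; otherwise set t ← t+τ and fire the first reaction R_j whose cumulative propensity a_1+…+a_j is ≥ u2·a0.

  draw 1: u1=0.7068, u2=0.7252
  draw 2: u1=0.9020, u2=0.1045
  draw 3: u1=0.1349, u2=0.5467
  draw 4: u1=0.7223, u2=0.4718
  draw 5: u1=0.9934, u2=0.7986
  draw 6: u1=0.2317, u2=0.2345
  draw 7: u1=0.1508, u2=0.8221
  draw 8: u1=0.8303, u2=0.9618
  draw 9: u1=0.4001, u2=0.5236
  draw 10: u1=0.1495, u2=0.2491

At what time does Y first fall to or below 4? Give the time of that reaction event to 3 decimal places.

Threshold first reached at t = 0.278

t=0.000: Y=7 E=8 X=5 R=6 A=8
Draw 1: a1=2.442, a2=3.912, a3=0.904, a4=11.664, a5=12.712, a0=31.634; τ=−ln(0.7068)/31.634=0.011 → t=0.011; u2·a0=0.7252·31.634=22.941; a1+…+a4=18.922 < 22.941 ≤ a1+…+a5=31.634 → R5 fires; Y=6 E=8 X=6 R=6 A=7
Draw 2: a1=2.442, a2=3.912, a3=0.904, a4=11.664, a5=9.534, a0=28.456; τ=−ln(0.9020)/28.456=0.004 → t=0.015; u2·a0=0.1045·28.456=2.974; a1=2.442 < 2.974 ≤ a1+a2=6.354 → R2 fires; Y=6 E=7 X=6 R=6 A=8
Draw 3: a1=2.442, a2=3.423, a3=0.791, a4=10.206, a5=10.896, a0=27.758; τ=−ln(0.1349)/27.758=0.072 → t=0.087; u2·a0=0.5467·27.758=15.175; a1+…+a3=6.656 < 15.175 ≤ a1+…+a4=16.862 → R4 fires; Y=6 E=6 X=6 R=5 A=9
Draw 4: a1=2.035, a2=2.934, a3=0.678, a4=7.290, a5=12.258, a0=25.195; τ=−ln(0.7223)/25.195=0.013 → t=0.100; u2·a0=0.4718·25.195=11.887; a1+…+a3=5.647 < 11.887 ≤ a1+…+a4=12.937 → R4 fires; Y=6 E=5 X=6 R=4 A=10
Draw 5: a1=1.628, a2=2.445, a3=0.565, a4=4.860, a5=13.620, a0=23.118; τ=−ln(0.9934)/23.118=0.000 → t=0.100; u2·a0=0.7986·23.118=18.462; a1+…+a4=9.498 < 18.462 ≤ a1+…+a5=23.118 → R5 fires; Y=5 E=5 X=7 R=4 A=9
Draw 6: a1=1.628, a2=2.445, a3=0.565, a4=4.860, a5=10.215, a0=19.713; τ=−ln(0.2317)/19.713=0.074 → t=0.174; u2·a0=0.2345·19.713=4.623; a1+a2=4.073 < 4.623 ≤ a1+…+a3=4.638 → R3 fires; Y=5 E=4 X=9 R=4 A=9
Draw 7: a1=1.628, a2=1.956, a3=0.452, a4=3.888, a5=10.215, a0=18.139; τ=−ln(0.1508)/18.139=0.104 → t=0.278; u2·a0=0.8221·18.139=14.912; a1+…+a4=7.924 < 14.912 ≤ a1+…+a5=18.139 → R5 fires; Y=4 E=4 X=10 R=4 A=8
Draw 8: a1=1.628, a2=1.956, a3=0.452, a4=3.888, a5=7.264, a0=15.188; τ=−ln(0.8303)/15.188=0.012 → t=0.291; u2·a0=0.9618·15.188=14.608; a1+…+a4=7.924 < 14.608 ≤ a1+…+a5=15.188 → R5 fires; Y=3 E=4 X=11 R=4 A=7
Draw 9: a1=1.628, a2=1.956, a3=0.452, a4=3.888, a5=4.767, a0=12.691; τ=−ln(0.4001)/12.691=0.072 → t=0.363; u2·a0=0.5236·12.691=6.645; a1+…+a3=4.036 < 6.645 ≤ a1+…+a4=7.924 → R4 fires; Y=3 E=3 X=11 R=3 A=8
Draw 10: a1=1.221, a2=1.467, a3=0.339, a4=2.187, a5=5.448, a0=10.662; τ=−ln(0.1495)/10.662=0.178 → t=0.541 > T=0.42: stop.
Y first becomes ≤ 4 when it reaches 4 at the event at t=0.278.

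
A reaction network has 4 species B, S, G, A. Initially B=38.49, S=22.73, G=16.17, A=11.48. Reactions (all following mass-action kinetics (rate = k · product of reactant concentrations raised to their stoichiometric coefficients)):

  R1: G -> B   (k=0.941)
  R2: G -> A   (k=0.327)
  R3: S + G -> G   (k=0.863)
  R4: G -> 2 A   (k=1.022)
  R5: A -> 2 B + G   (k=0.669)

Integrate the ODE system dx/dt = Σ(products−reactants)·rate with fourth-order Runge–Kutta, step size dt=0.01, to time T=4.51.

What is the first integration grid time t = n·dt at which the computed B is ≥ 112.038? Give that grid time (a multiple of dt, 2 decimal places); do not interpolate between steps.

RK4 with dt=0.01: 451 steps to T=4.51. Trajectory (selected grid times):
t=0.00: B=38.49 S=22.73 G=16.17 A=11.48
t=0.50: B=54.89 S=0.16 G=8.56 A=19.55
t=1.00: B=72.31 S=0.01 G=6.89 A=21.53
t=1.50: B=90.08 S=0.00 G=6.56 A=22.13
t=2.00: B=108.07 S=0.00 G=6.53 A=22.42
t=2.10: B=111.69 S=0.00 G=6.54 A=22.47
t=2.11: B=112.05 S=0.00 G=6.54 A=22.47
t=2.51: B=126.59 S=0.00 G=6.57 A=22.65
t=3.01: B=144.92 S=0.00 G=6.63 A=22.86
t=3.51: B=163.42 S=0.00 G=6.69 A=23.07
t=4.01: B=182.09 S=0.00 G=6.75 A=23.28
t=4.51: B=200.93 S=0.00 G=6.81 A=23.50
B(2.10)=111.687 < 112.038 but B(2.11)=112.049 ≥ 112.038, so the first grid time is t=2.11.

Threshold first reached at t = 2.11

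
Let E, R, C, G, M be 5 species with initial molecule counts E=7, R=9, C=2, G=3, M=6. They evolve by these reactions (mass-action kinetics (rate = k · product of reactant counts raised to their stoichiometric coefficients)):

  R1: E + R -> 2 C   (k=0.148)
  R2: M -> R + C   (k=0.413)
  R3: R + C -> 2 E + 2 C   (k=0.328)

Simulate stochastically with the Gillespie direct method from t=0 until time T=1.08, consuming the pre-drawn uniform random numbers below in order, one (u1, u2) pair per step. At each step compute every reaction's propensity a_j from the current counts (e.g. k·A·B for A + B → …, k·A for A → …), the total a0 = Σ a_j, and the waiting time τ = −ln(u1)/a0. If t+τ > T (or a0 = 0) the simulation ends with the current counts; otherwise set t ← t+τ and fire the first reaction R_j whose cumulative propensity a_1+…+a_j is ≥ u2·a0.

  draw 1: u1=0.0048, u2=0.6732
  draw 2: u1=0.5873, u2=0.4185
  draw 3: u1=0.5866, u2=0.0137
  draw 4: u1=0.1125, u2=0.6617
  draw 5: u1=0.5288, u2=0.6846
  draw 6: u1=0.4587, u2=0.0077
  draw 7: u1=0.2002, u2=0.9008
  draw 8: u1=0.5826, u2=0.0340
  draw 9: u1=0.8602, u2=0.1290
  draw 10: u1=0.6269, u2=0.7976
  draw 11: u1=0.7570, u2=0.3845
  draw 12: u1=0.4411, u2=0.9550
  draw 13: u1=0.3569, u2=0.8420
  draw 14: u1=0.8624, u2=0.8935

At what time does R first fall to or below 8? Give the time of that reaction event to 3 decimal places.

Threshold first reached at t = 0.302

t=0.000: E=7 R=9 C=2 G=3 M=6
Draw 1: a1=9.324, a2=2.478, a3=5.904, a0=17.706; τ=−ln(0.0048)/17.706=0.302 → t=0.302; u2·a0=0.6732·17.706=11.920; a1+a2=11.802 < 11.920 ≤ a1+…+a3=17.706 → R3 fires; E=9 R=8 C=3 G=3 M=6
Draw 2: a1=10.656, a2=2.478, a3=7.872, a0=21.006; τ=−ln(0.5873)/21.006=0.025 → t=0.327; u2·a0=0.4185·21.006=8.791 ≤ a1=10.656 → R1 fires; E=8 R=7 C=5 G=3 M=6
Draw 3: a1=8.288, a2=2.478, a3=11.480, a0=22.246; τ=−ln(0.5866)/22.246=0.024 → t=0.351; u2·a0=0.0137·22.246=0.305 ≤ a1=8.288 → R1 fires; E=7 R=6 C=7 G=3 M=6
Draw 4: a1=6.216, a2=2.478, a3=13.776, a0=22.470; τ=−ln(0.1125)/22.470=0.097 → t=0.448; u2·a0=0.6617·22.470=14.868; a1+a2=8.694 < 14.868 ≤ a1+…+a3=22.470 → R3 fires; E=9 R=5 C=8 G=3 M=6
Draw 5: a1=6.660, a2=2.478, a3=13.120, a0=22.258; τ=−ln(0.5288)/22.258=0.029 → t=0.477; u2·a0=0.6846·22.258=15.238; a1+a2=9.138 < 15.238 ≤ a1+…+a3=22.258 → R3 fires; E=11 R=4 C=9 G=3 M=6
Draw 6: a1=6.512, a2=2.478, a3=11.808, a0=20.798; τ=−ln(0.4587)/20.798=0.037 → t=0.514; u2·a0=0.0077·20.798=0.160 ≤ a1=6.512 → R1 fires; E=10 R=3 C=11 G=3 M=6
Draw 7: a1=4.440, a2=2.478, a3=10.824, a0=17.742; τ=−ln(0.2002)/17.742=0.091 → t=0.605; u2·a0=0.9008·17.742=15.982; a1+a2=6.918 < 15.982 ≤ a1+…+a3=17.742 → R3 fires; E=12 R=2 C=12 G=3 M=6
Draw 8: a1=3.552, a2=2.478, a3=7.872, a0=13.902; τ=−ln(0.5826)/13.902=0.039 → t=0.644; u2·a0=0.0340·13.902=0.473 ≤ a1=3.552 → R1 fires; E=11 R=1 C=14 G=3 M=6
Draw 9: a1=1.628, a2=2.478, a3=4.592, a0=8.698; τ=−ln(0.8602)/8.698=0.017 → t=0.661; u2·a0=0.1290·8.698=1.122 ≤ a1=1.628 → R1 fires; E=10 R=0 C=16 G=3 M=6
Draw 10: a1=0.000, a2=2.478, a3=0.000, a0=2.478; τ=−ln(0.6269)/2.478=0.188 → t=0.849; u2·a0=0.7976·2.478=1.976; a1=0.000 < 1.976 ≤ a1+a2=2.478 → R2 fires; E=10 R=1 C=17 G=3 M=5
Draw 11: a1=1.480, a2=2.065, a3=5.576, a0=9.121; τ=−ln(0.7570)/9.121=0.031 → t=0.880; u2·a0=0.3845·9.121=3.507; a1=1.480 < 3.507 ≤ a1+a2=3.545 → R2 fires; E=10 R=2 C=18 G=3 M=4
Draw 12: a1=2.960, a2=1.652, a3=11.808, a0=16.420; τ=−ln(0.4411)/16.420=0.050 → t=0.930; u2·a0=0.9550·16.420=15.681; a1+a2=4.612 < 15.681 ≤ a1+…+a3=16.420 → R3 fires; E=12 R=1 C=19 G=3 M=4
Draw 13: a1=1.776, a2=1.652, a3=6.232, a0=9.660; τ=−ln(0.3569)/9.660=0.107 → t=1.036; u2·a0=0.8420·9.660=8.134; a1+a2=3.428 < 8.134 ≤ a1+…+a3=9.660 → R3 fires; E=14 R=0 C=20 G=3 M=4
Draw 14: a1=0.000, a2=1.652, a3=0.000, a0=1.652; τ=−ln(0.8624)/1.652=0.090 → t=1.126 > T=1.08: stop.
R first becomes ≤ 8 when it reaches 8 at the event at t=0.302.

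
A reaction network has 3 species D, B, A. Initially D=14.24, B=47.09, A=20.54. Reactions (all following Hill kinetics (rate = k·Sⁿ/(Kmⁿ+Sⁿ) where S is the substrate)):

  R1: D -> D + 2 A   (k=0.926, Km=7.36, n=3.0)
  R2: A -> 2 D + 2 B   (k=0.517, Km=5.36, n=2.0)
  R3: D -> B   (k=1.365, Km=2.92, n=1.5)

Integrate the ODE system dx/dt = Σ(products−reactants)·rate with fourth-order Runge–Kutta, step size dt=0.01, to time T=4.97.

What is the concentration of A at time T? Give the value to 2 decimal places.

A at T = 26.04

RK4 with dt=0.01: 497 steps to T=4.97. Trajectory (selected grid times):
t=0.00: D=14.24 B=47.09 A=20.54
t=0.55: D=14.09 B=48.31 A=21.17
t=1.10: D=13.94 B=49.53 A=21.79
t=1.66: D=13.79 B=50.77 A=22.42
t=2.21: D=13.64 B=52.00 A=23.03
t=2.76: D=13.50 B=53.22 A=23.64
t=3.31: D=13.36 B=54.44 A=24.24
t=3.87: D=13.22 B=55.69 A=24.85
t=4.42: D=13.08 B=56.91 A=25.45
t=4.97: D=12.95 B=58.14 A=26.04
Read off A at T=4.97: 26.04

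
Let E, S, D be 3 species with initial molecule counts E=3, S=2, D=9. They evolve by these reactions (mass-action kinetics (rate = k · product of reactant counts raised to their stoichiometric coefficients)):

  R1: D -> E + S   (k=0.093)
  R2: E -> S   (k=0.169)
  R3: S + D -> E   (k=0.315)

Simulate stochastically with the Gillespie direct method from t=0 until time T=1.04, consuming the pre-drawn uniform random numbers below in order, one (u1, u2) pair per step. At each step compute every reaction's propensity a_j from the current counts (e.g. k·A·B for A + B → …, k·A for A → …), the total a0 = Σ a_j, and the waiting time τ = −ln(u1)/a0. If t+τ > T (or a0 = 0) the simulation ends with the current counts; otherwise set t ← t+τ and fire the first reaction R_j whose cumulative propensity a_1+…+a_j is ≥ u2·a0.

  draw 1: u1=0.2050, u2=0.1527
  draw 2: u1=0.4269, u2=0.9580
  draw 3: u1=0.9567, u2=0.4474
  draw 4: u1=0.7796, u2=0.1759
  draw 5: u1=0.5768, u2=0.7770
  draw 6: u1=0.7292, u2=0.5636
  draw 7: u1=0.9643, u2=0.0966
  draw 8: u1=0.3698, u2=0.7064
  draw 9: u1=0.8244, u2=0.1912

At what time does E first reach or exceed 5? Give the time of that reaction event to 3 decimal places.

t=0.000: E=3 S=2 D=9
Draw 1: a1=0.837, a2=0.507, a3=5.670, a0=7.014; τ=−ln(0.2050)/7.014=0.226 → t=0.226; u2·a0=0.1527·7.014=1.071; a1=0.837 < 1.071 ≤ a1+a2=1.344 → R2 fires; E=2 S=3 D=9
Draw 2: a1=0.837, a2=0.338, a3=8.505, a0=9.680; τ=−ln(0.4269)/9.680=0.088 → t=0.314; u2·a0=0.9580·9.680=9.273; a1+a2=1.175 < 9.273 ≤ a1+…+a3=9.680 → R3 fires; E=3 S=2 D=8
Draw 3: a1=0.744, a2=0.507, a3=5.040, a0=6.291; τ=−ln(0.9567)/6.291=0.007 → t=0.321; u2·a0=0.4474·6.291=2.815; a1+a2=1.251 < 2.815 ≤ a1+…+a3=6.291 → R3 fires; E=4 S=1 D=7
Draw 4: a1=0.651, a2=0.676, a3=2.205, a0=3.532; τ=−ln(0.7796)/3.532=0.070 → t=0.391; u2·a0=0.1759·3.532=0.621 ≤ a1=0.651 → R1 fires; E=5 S=2 D=6
Draw 5: a1=0.558, a2=0.845, a3=3.780, a0=5.183; τ=−ln(0.5768)/5.183=0.106 → t=0.498; u2·a0=0.7770·5.183=4.027; a1+a2=1.403 < 4.027 ≤ a1+…+a3=5.183 → R3 fires; E=6 S=1 D=5
Draw 6: a1=0.465, a2=1.014, a3=1.575, a0=3.054; τ=−ln(0.7292)/3.054=0.103 → t=0.601; u2·a0=0.5636·3.054=1.721; a1+a2=1.479 < 1.721 ≤ a1+…+a3=3.054 → R3 fires; E=7 S=0 D=4
Draw 7: a1=0.372, a2=1.183, a3=0.000, a0=1.555; τ=−ln(0.9643)/1.555=0.023 → t=0.624; u2·a0=0.0966·1.555=0.150 ≤ a1=0.372 → R1 fires; E=8 S=1 D=3
Draw 8: a1=0.279, a2=1.352, a3=0.945, a0=2.576; τ=−ln(0.3698)/2.576=0.386 → t=1.011; u2·a0=0.7064·2.576=1.820; a1+a2=1.631 < 1.820 ≤ a1+…+a3=2.576 → R3 fires; E=9 S=0 D=2
Draw 9: a1=0.186, a2=1.521, a3=0.000, a0=1.707; τ=−ln(0.8244)/1.707=0.113 → t=1.124 > T=1.04: stop.
E first becomes ≥ 5 when it reaches 5 at the event at t=0.391.

Threshold first reached at t = 0.391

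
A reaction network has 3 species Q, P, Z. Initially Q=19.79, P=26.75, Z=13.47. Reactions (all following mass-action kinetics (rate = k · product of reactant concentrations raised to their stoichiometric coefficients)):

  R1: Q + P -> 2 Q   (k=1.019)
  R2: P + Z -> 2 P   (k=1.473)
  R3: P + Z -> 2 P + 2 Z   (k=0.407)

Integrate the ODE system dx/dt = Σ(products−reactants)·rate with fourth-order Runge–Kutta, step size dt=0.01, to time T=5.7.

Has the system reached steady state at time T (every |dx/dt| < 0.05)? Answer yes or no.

RK4 with dt=0.01: 570 steps to T=5.7. Trajectory (selected grid times):
t=0.00: Q=19.79 P=26.75 Z=13.47
t=0.63: Q=63.25 P=0.00 Z=3.99
t=1.27: Q=63.25 P=0.00 Z=3.99
t=1.90: Q=63.25 P=0.00 Z=3.99
t=2.53: Q=63.25 P=0.00 Z=3.99
t=3.17: Q=63.25 P=0.00 Z=3.99
t=3.80: Q=63.25 P=0.00 Z=3.99
t=4.43: Q=63.25 P=0.00 Z=3.99
t=5.07: Q=63.25 P=0.00 Z=3.99
t=5.70: Q=63.25 P=0.00 Z=3.99
Rates at T: R1=0.0000, R2=0.0000, R3=0.0000
dx/dt at T (Σ net stoichiometry × rate): Q=+0.0000, P=-0.0000, Z=-0.0000
Largest |dx/dt| is |+0.0000| (Q) < 0.05 → steady.

Steady state at T: yes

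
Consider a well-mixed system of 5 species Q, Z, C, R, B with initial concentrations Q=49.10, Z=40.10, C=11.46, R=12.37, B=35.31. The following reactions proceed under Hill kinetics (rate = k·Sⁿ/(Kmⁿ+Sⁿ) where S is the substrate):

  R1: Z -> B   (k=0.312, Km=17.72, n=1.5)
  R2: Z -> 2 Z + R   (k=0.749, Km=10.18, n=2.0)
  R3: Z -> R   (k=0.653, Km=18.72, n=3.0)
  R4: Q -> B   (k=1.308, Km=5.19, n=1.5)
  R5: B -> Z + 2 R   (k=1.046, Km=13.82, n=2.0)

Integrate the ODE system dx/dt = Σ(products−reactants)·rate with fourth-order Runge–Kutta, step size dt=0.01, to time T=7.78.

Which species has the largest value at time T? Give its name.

Dominant species at T: Z

RK4 with dt=0.01: 778 steps to T=7.78. Trajectory (selected grid times):
t=0.00: Q=49.10 Z=40.10 C=11.46 R=12.37 B=35.31
t=0.86: Q=48.01 Z=40.77 C=11.46 R=15.05 B=35.82
t=1.73: Q=46.91 Z=41.45 C=11.46 R=17.77 B=36.34
t=2.59: Q=45.83 Z=42.12 C=11.46 R=20.47 B=36.85
t=3.46: Q=44.74 Z=42.79 C=11.46 R=23.21 B=37.36
t=4.32: Q=43.65 Z=43.46 C=11.46 R=25.92 B=37.86
t=5.19: Q=42.56 Z=44.14 C=11.46 R=28.67 B=38.36
t=6.05: Q=41.48 Z=44.82 C=11.46 R=31.40 B=38.86
t=6.92: Q=40.39 Z=45.50 C=11.46 R=34.17 B=39.35
t=7.78: Q=39.32 Z=46.17 C=11.46 R=36.91 B=39.84
At T=7.78: Q=39.32 Z=46.17 C=11.46 R=36.91 B=39.84; the largest is Z.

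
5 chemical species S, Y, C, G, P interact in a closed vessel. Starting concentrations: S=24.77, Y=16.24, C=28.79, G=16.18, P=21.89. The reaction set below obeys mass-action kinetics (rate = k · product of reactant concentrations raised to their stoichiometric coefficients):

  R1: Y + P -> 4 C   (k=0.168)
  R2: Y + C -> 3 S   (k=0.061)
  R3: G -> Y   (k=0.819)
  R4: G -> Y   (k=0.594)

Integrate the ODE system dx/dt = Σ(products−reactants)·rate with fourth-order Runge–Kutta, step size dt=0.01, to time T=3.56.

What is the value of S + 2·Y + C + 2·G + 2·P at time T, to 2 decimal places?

Value at T = 162.18

Check how each reaction changes W = S + 2·Y + C + 2·G + 2·P (weight of products minus weight of reactants):
R1: Y + P -> 4 C: (1·4) − (2·1 + 2·1) = 4 − 4 = 0
R2: Y + C -> 3 S: (1·3) − (2·1 + 1·1) = 3 − 3 = 0
R3: G -> Y: (2·1) − (2·1) = 2 − 2 = 0
R4: G -> Y: (2·1) − (2·1) = 2 − 2 = 0
Every reaction leaves W unchanged, so W is conserved and no simulation is needed: W(T) = W(0) = 24.77 + 2·16.24 + 28.79 + 2·16.18 + 2·21.89 = 162.18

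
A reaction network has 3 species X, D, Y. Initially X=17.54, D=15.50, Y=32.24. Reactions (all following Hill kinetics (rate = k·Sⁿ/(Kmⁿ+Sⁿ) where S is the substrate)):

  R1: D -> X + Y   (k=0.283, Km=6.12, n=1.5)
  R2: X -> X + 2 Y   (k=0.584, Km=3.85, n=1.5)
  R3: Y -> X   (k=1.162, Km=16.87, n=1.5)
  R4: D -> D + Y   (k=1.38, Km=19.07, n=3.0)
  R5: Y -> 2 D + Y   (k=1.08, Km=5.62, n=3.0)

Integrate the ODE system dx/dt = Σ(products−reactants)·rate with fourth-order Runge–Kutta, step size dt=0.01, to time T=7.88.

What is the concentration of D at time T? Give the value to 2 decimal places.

D at T = 30.51

RK4 with dt=0.01: 788 steps to T=7.88. Trajectory (selected grid times):
t=0.00: X=17.54 D=15.50 Y=32.24
t=0.88: X=18.49 D=17.19 Y=33.10
t=1.75: X=19.44 D=18.85 Y=34.04
t=2.63: X=20.41 D=20.53 Y=35.08
t=3.50: X=21.39 D=22.19 Y=36.17
t=4.38: X=22.39 D=23.87 Y=37.34
t=5.25: X=23.39 D=25.52 Y=38.55
t=6.13: X=24.41 D=27.19 Y=39.82
t=7.00: X=25.43 D=28.84 Y=41.12
t=7.88: X=26.47 D=30.51 Y=42.47
Read off D at T=7.88: 30.51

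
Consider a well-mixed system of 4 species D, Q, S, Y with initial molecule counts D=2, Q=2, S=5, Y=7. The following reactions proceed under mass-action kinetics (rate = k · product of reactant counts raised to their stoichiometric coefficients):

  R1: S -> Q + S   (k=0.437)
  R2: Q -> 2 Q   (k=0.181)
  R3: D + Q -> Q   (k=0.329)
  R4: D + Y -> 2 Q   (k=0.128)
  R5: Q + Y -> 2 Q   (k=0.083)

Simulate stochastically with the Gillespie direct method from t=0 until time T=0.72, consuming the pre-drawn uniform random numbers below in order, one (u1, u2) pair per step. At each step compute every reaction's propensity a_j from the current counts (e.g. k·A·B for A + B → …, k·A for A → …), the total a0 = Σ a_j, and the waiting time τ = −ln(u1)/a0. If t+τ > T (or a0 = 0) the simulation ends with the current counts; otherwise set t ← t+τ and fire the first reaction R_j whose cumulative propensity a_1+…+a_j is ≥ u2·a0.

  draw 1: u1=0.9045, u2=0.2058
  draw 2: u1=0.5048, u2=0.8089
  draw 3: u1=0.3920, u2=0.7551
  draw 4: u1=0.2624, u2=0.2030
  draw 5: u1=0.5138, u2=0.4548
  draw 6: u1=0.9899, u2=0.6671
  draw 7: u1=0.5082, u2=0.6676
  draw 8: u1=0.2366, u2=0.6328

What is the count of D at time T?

D at T = 0

t=0.000: D=2 Q=2 S=5 Y=7
Draw 1: a1=2.185, a2=0.362, a3=1.316, a4=1.792, a5=1.162, a0=6.817; τ=−ln(0.9045)/6.817=0.015 → t=0.015; u2·a0=0.2058·6.817=1.403 ≤ a1=2.185 → R1 fires; D=2 Q=3 S=5 Y=7
Draw 2: a1=2.185, a2=0.543, a3=1.974, a4=1.792, a5=1.743, a0=8.237; τ=−ln(0.5048)/8.237=0.083 → t=0.098; u2·a0=0.8089·8.237=6.663; a1+…+a4=6.494 < 6.663 ≤ a1+…+a5=8.237 → R5 fires; D=2 Q=4 S=5 Y=6
Draw 3: a1=2.185, a2=0.724, a3=2.632, a4=1.536, a5=1.992, a0=9.069; τ=−ln(0.3920)/9.069=0.103 → t=0.201; u2·a0=0.7551·9.069=6.848; a1+…+a3=5.541 < 6.848 ≤ a1+…+a4=7.077 → R4 fires; D=1 Q=6 S=5 Y=5
Draw 4: a1=2.185, a2=1.086, a3=1.974, a4=0.640, a5=2.490, a0=8.375; τ=−ln(0.2624)/8.375=0.160 → t=0.361; u2·a0=0.2030·8.375=1.700 ≤ a1=2.185 → R1 fires; D=1 Q=7 S=5 Y=5
Draw 5: a1=2.185, a2=1.267, a3=2.303, a4=0.640, a5=2.905, a0=9.300; τ=−ln(0.5138)/9.300=0.072 → t=0.432; u2·a0=0.4548·9.300=4.230; a1+a2=3.452 < 4.230 ≤ a1+…+a3=5.755 → R3 fires; D=0 Q=7 S=5 Y=5
Draw 6: a1=2.185, a2=1.267, a3=0.000, a4=0.000, a5=2.905, a0=6.357; τ=−ln(0.9899)/6.357=0.002 → t=0.434; u2·a0=0.6671·6.357=4.241; a1+…+a4=3.452 < 4.241 ≤ a1+…+a5=6.357 → R5 fires; D=0 Q=8 S=5 Y=4
Draw 7: a1=2.185, a2=1.448, a3=0.000, a4=0.000, a5=2.656, a0=6.289; τ=−ln(0.5082)/6.289=0.108 → t=0.542; u2·a0=0.6676·6.289=4.199; a1+…+a4=3.633 < 4.199 ≤ a1+…+a5=6.289 → R5 fires; D=0 Q=9 S=5 Y=3
Draw 8: a1=2.185, a2=1.629, a3=0.000, a4=0.000, a5=2.241, a0=6.055; τ=−ln(0.2366)/6.055=0.238 → t=0.780 > T=0.72: stop.
Read off D at T=0.72: 0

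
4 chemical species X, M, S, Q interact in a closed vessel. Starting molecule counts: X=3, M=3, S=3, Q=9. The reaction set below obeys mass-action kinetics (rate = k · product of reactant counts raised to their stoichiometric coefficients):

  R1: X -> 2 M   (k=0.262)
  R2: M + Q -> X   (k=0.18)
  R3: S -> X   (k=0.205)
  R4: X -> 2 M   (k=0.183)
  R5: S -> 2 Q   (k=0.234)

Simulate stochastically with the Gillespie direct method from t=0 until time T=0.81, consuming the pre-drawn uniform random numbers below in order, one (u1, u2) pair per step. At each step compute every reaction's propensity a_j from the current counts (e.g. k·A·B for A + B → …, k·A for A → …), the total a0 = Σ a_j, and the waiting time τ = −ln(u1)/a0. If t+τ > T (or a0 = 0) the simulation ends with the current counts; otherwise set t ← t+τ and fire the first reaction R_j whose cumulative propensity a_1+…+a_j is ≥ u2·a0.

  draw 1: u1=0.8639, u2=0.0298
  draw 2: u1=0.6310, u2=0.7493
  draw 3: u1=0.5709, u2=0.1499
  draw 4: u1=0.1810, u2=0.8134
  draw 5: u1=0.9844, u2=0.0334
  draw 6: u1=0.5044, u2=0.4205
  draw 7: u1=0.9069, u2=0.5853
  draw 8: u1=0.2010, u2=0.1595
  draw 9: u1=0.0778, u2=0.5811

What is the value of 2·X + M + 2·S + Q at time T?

Check how each reaction changes W = 2·X + M + 2·S + Q (weight of products minus weight of reactants):
R1: X -> 2 M: (1·2) − (2·1) = 2 − 2 = 0
R2: M + Q -> X: (2·1) − (1·1 + 1·1) = 2 − 2 = 0
R3: S -> X: (2·1) − (2·1) = 2 − 2 = 0
R4: X -> 2 M: (1·2) − (2·1) = 2 − 2 = 0
R5: S -> 2 Q: (1·2) − (2·1) = 2 − 2 = 0
Every reaction leaves W unchanged, so W is conserved and no simulation is needed: W(T) = W(0) = 2·3 + 3 + 2·3 + 9 = 24

Value at T = 24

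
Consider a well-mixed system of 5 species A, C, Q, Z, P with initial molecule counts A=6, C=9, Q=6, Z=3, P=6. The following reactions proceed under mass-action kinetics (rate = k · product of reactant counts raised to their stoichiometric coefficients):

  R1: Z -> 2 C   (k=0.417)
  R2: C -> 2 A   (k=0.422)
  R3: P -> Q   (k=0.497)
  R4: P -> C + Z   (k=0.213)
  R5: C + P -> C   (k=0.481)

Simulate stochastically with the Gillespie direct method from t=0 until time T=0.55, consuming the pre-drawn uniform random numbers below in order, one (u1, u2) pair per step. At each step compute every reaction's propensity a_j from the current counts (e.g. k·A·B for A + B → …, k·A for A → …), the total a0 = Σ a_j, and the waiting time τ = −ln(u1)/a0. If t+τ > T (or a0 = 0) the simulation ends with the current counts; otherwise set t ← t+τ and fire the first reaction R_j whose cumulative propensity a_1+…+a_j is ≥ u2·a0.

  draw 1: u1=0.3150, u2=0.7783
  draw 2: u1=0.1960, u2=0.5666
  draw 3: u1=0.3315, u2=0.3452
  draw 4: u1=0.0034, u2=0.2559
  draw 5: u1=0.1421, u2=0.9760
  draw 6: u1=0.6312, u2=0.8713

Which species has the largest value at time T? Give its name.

Dominant species at T: C

t=0.000: A=6 C=9 Q=6 Z=3 P=6
Draw 1: a1=1.251, a2=3.798, a3=2.982, a4=1.278, a5=25.974, a0=35.283; τ=−ln(0.3150)/35.283=0.033 → t=0.033; u2·a0=0.7783·35.283=27.461; a1+…+a4=9.309 < 27.461 ≤ a1+…+a5=35.283 → R5 fires; A=6 C=9 Q=6 Z=3 P=5
Draw 2: a1=1.251, a2=3.798, a3=2.485, a4=1.065, a5=21.645, a0=30.244; τ=−ln(0.1960)/30.244=0.054 → t=0.087; u2·a0=0.5666·30.244=17.136; a1+…+a4=8.599 < 17.136 ≤ a1+…+a5=30.244 → R5 fires; A=6 C=9 Q=6 Z=3 P=4
Draw 3: a1=1.251, a2=3.798, a3=1.988, a4=0.852, a5=17.316, a0=25.205; τ=−ln(0.3315)/25.205=0.044 → t=0.130; u2·a0=0.3452·25.205=8.701; a1+…+a4=7.889 < 8.701 ≤ a1+…+a5=25.205 → R5 fires; A=6 C=9 Q=6 Z=3 P=3
Draw 4: a1=1.251, a2=3.798, a3=1.491, a4=0.639, a5=12.987, a0=20.166; τ=−ln(0.0034)/20.166=0.282 → t=0.412; u2·a0=0.2559·20.166=5.160; a1+a2=5.049 < 5.160 ≤ a1+…+a3=6.540 → R3 fires; A=6 C=9 Q=7 Z=3 P=2
Draw 5: a1=1.251, a2=3.798, a3=0.994, a4=0.426, a5=8.658, a0=15.127; τ=−ln(0.1421)/15.127=0.129 → t=0.541; u2·a0=0.9760·15.127=14.764; a1+…+a4=6.469 < 14.764 ≤ a1+…+a5=15.127 → R5 fires; A=6 C=9 Q=7 Z=3 P=1
Draw 6: a1=1.251, a2=3.798, a3=0.497, a4=0.213, a5=4.329, a0=10.088; τ=−ln(0.6312)/10.088=0.046 → t=0.587 > T=0.55: stop.
At T=0.55: A=6 C=9 Q=7 Z=3 P=1; the largest is C.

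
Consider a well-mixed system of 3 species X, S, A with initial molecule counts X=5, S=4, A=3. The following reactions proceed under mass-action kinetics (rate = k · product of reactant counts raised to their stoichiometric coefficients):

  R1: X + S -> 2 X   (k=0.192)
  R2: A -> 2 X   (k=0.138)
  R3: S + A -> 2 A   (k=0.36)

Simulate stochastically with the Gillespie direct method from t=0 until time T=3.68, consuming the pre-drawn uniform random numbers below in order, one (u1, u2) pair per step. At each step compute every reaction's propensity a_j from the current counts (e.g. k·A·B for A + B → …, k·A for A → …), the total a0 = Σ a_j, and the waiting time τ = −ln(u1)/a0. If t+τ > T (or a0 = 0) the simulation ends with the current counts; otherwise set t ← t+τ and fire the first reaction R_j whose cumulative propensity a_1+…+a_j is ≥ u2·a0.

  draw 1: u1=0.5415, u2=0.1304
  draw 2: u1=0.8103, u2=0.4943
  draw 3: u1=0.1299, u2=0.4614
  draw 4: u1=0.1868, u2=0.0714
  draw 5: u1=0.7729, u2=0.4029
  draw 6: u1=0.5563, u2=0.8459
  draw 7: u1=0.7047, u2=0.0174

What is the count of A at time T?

t=0.000: X=5 S=4 A=3
Draw 1: a1=3.840, a2=0.414, a3=4.320, a0=8.574; τ=−ln(0.5415)/8.574=0.072 → t=0.072; u2·a0=0.1304·8.574=1.118 ≤ a1=3.840 → R1 fires; X=6 S=3 A=3
Draw 2: a1=3.456, a2=0.414, a3=3.240, a0=7.110; τ=−ln(0.8103)/7.110=0.030 → t=0.101; u2·a0=0.4943·7.110=3.514; a1=3.456 < 3.514 ≤ a1+a2=3.870 → R2 fires; X=8 S=3 A=2
Draw 3: a1=4.608, a2=0.276, a3=2.160, a0=7.044; τ=−ln(0.1299)/7.044=0.290 → t=0.391; u2·a0=0.4614·7.044=3.250 ≤ a1=4.608 → R1 fires; X=9 S=2 A=2
Draw 4: a1=3.456, a2=0.276, a3=1.440, a0=5.172; τ=−ln(0.1868)/5.172=0.324 → t=0.715; u2·a0=0.0714·5.172=0.369 ≤ a1=3.456 → R1 fires; X=10 S=1 A=2
Draw 5: a1=1.920, a2=0.276, a3=0.720, a0=2.916; τ=−ln(0.7729)/2.916=0.088 → t=0.804; u2·a0=0.4029·2.916=1.175 ≤ a1=1.920 → R1 fires; X=11 S=0 A=2
Draw 6: a1=0.000, a2=0.276, a3=0.000, a0=0.276; τ=−ln(0.5563)/0.276=2.125 → t=2.928; u2·a0=0.8459·0.276=0.233; a1=0.000 < 0.233 ≤ a1+a2=0.276 → R2 fires; X=13 S=0 A=1
Draw 7: a1=0.000, a2=0.138, a3=0.000, a0=0.138; τ=−ln(0.7047)/0.138=2.536 → t=5.465 > T=3.68: stop.
Read off A at T=3.68: 1

A at T = 1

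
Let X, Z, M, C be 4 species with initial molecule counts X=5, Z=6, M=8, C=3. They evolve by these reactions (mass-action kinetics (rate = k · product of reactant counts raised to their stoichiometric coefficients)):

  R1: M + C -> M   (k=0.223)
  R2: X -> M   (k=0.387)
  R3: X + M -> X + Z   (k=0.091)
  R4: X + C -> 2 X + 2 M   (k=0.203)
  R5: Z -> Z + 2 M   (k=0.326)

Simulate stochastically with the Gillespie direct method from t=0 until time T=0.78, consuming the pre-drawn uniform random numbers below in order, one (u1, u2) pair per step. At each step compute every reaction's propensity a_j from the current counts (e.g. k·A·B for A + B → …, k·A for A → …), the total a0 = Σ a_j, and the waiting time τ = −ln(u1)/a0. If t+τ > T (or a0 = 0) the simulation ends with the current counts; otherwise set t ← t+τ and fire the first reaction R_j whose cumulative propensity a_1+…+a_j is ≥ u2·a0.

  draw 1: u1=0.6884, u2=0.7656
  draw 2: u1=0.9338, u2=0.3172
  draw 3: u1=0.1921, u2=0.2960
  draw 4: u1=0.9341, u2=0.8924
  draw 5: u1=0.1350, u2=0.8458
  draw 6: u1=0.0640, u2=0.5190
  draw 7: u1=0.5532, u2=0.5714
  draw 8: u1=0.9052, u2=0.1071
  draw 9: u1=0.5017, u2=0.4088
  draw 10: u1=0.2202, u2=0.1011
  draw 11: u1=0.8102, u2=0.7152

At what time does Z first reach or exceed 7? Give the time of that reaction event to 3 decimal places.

t=0.000: X=5 Z=6 M=8 C=3
Draw 1: a1=5.352, a2=1.935, a3=3.640, a4=3.045, a5=1.956, a0=15.928; τ=−ln(0.6884)/15.928=0.023 → t=0.023; u2·a0=0.7656·15.928=12.194; a1+…+a3=10.927 < 12.194 ≤ a1+…+a4=13.972 → R4 fires; X=6 Z=6 M=10 C=2
Draw 2: a1=4.460, a2=2.322, a3=5.460, a4=2.436, a5=1.956, a0=16.634; τ=−ln(0.9338)/16.634=0.004 → t=0.028; u2·a0=0.3172·16.634=5.276; a1=4.460 < 5.276 ≤ a1+a2=6.782 → R2 fires; X=5 Z=6 M=11 C=2
Draw 3: a1=4.906, a2=1.935, a3=5.005, a4=2.030, a5=1.956, a0=15.832; τ=−ln(0.1921)/15.832=0.104 → t=0.132; u2·a0=0.2960·15.832=4.686 ≤ a1=4.906 → R1 fires; X=5 Z=6 M=11 C=1
Draw 4: a1=2.453, a2=1.935, a3=5.005, a4=1.015, a5=1.956, a0=12.364; τ=−ln(0.9341)/12.364=0.006 → t=0.137; u2·a0=0.8924·12.364=11.034; a1+…+a4=10.408 < 11.034 ≤ a1+…+a5=12.364 → R5 fires; X=5 Z=6 M=13 C=1
Draw 5: a1=2.899, a2=1.935, a3=5.915, a4=1.015, a5=1.956, a0=13.720; τ=−ln(0.1350)/13.720=0.146 → t=0.283; u2·a0=0.8458·13.720=11.604; a1+…+a3=10.749 < 11.604 ≤ a1+…+a4=11.764 → R4 fires; X=6 Z=6 M=15 C=0
Draw 6: a1=0.000, a2=2.322, a3=8.190, a4=0.000, a5=1.956, a0=12.468; τ=−ln(0.0640)/12.468=0.220 → t=0.504; u2·a0=0.5190·12.468=6.471; a1+a2=2.322 < 6.471 ≤ a1+…+a3=10.512 → R3 fires; X=6 Z=7 M=14 C=0
Draw 7: a1=0.000, a2=2.322, a3=7.644, a4=0.000, a5=2.282, a0=12.248; τ=−ln(0.5532)/12.248=0.048 → t=0.552; u2·a0=0.5714·12.248=6.999; a1+a2=2.322 < 6.999 ≤ a1+…+a3=9.966 → R3 fires; X=6 Z=8 M=13 C=0
Draw 8: a1=0.000, a2=2.322, a3=7.098, a4=0.000, a5=2.608, a0=12.028; τ=−ln(0.9052)/12.028=0.008 → t=0.560; u2·a0=0.1071·12.028=1.288; a1=0.000 < 1.288 ≤ a1+a2=2.322 → R2 fires; X=5 Z=8 M=14 C=0
Draw 9: a1=0.000, a2=1.935, a3=6.370, a4=0.000, a5=2.608, a0=10.913; τ=−ln(0.5017)/10.913=0.063 → t=0.624; u2·a0=0.4088·10.913=4.461; a1+a2=1.935 < 4.461 ≤ a1+…+a3=8.305 → R3 fires; X=5 Z=9 M=13 C=0
Draw 10: a1=0.000, a2=1.935, a3=5.915, a4=0.000, a5=2.934, a0=10.784; τ=−ln(0.2202)/10.784=0.140 → t=0.764; u2·a0=0.1011·10.784=1.090; a1=0.000 < 1.090 ≤ a1+a2=1.935 → R2 fires; X=4 Z=9 M=14 C=0
Draw 11: a1=0.000, a2=1.548, a3=5.096, a4=0.000, a5=2.934, a0=9.578; τ=−ln(0.8102)/9.578=0.022 → t=0.786 > T=0.78: stop.
Z first becomes ≥ 7 when it reaches 7 at the event at t=0.504.

Threshold first reached at t = 0.504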